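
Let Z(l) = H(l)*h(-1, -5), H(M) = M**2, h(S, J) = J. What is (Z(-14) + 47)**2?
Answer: 870489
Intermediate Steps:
Z(l) = -5*l**2 (Z(l) = l**2*(-5) = -5*l**2)
(Z(-14) + 47)**2 = (-5*(-14)**2 + 47)**2 = (-5*196 + 47)**2 = (-980 + 47)**2 = (-933)**2 = 870489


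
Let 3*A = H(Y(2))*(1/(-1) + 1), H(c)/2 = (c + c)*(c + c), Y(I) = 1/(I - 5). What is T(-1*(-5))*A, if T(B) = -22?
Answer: 0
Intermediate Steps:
Y(I) = 1/(-5 + I)
H(c) = 8*c² (H(c) = 2*((c + c)*(c + c)) = 2*((2*c)*(2*c)) = 2*(4*c²) = 8*c²)
A = 0 (A = ((8*(1/(-5 + 2))²)*(1/(-1) + 1))/3 = ((8*(1/(-3))²)*(-1 + 1))/3 = ((8*(-⅓)²)*0)/3 = ((8*(⅑))*0)/3 = ((8/9)*0)/3 = (⅓)*0 = 0)
T(-1*(-5))*A = -22*0 = 0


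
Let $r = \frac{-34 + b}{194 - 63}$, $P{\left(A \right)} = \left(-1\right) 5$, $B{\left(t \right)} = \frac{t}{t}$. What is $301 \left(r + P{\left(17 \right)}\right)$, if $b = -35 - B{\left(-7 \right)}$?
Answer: $- \frac{218225}{131} \approx -1665.8$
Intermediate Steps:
$B{\left(t \right)} = 1$
$b = -36$ ($b = -35 - 1 = -36$)
$P{\left(A \right)} = -5$
$r = - \frac{70}{131}$ ($r = \frac{-34 - 36}{194 - 63} = - \frac{70}{131} \approx -0.53435$)
$301 \left(r + P{\left(17 \right)}\right) = 301 \left(- \frac{70}{131} - 5\right) = 301 \left(- \frac{725}{131}\right) = - \frac{218225}{131}$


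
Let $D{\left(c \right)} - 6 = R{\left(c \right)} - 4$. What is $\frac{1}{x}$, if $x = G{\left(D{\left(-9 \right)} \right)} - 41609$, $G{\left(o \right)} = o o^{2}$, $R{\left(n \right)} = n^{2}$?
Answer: $\frac{1}{530178} \approx 1.8862 \cdot 10^{-6}$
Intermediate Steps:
$D{\left(c \right)} = 2 + c^{2}$ ($D{\left(c \right)} = 6 + \left(c^{2} - 4\right) = 6 + \left(-4 + c^{2}\right) = 2 + c^{2}$)
$G{\left(o \right)} = o^{3}$
$x = 530178$ ($x = \left(2 + \left(-9\right)^{2}\right)^{3} - 41609 = \left(2 + 81\right)^{3} - 41609 = 83^{3} - 41609 = 571787 - 41609 = 530178$)
$\frac{1}{x} = \frac{1}{530178}$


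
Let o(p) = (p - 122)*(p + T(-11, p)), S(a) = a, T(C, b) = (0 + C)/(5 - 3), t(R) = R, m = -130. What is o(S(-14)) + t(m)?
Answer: 2522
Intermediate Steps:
T(C, b) = C/2
o(p) = (-122 + p)*(-11/2 + p) (o(p) = (p - 122)*(p + (½)*(-11)) = (-122 + p)*(p - 11/2) = (-122 + p)*(-11/2 + p))
o(S(-14)) + t(m) = (671 + (-14)² - 255/2*(-14)) - 130 = (671 + 196 + 1785) - 130 = 2652 - 130 = 2522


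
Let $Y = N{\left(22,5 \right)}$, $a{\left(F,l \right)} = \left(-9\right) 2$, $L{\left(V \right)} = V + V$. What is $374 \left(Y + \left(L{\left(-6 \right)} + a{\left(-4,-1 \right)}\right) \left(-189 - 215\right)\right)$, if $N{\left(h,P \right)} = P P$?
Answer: $4542230$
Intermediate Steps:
$L{\left(V \right)} = 2 V$
$a{\left(F,l \right)} = -18$
$N{\left(h,P \right)} = P^{2}$
$Y = 25$ ($Y = 5^{2} = 25$)
$374 \left(Y + \left(L{\left(-6 \right)} + a{\left(-4,-1 \right)}\right) \left(-189 - 215\right)\right) = 374 \left(25 + \left(2 \left(-6\right) - 18\right) \left(-189 - 215\right)\right) = 374 \left(25 + \left(-12 - 18\right) \left(-404\right)\right) = 374 \left(25 - -12120\right) = 374 \left(25 + 12120\right) = 374 \cdot 12145 = 4542230$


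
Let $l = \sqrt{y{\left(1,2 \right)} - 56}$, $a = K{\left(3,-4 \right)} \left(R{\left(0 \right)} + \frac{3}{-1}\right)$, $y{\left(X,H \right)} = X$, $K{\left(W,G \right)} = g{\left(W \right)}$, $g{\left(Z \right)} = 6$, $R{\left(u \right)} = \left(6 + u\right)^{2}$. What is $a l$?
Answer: $198 i \sqrt{55} \approx 1468.4 i$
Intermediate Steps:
$K{\left(W,G \right)} = 6$
$a = 198$ ($a = 6 \left(\left(6 + 0\right)^{2} + \frac{3}{-1}\right) = 6 \left(6^{2} + 3 \left(-1\right)\right) = 6 \left(36 - 3\right) = 6 \cdot 33 = 198$)
$l = i \sqrt{55}$ ($l = \sqrt{1 - 56} = \sqrt{-55} = i \sqrt{55} \approx 7.4162 i$)
$a l = 198 i \sqrt{55}$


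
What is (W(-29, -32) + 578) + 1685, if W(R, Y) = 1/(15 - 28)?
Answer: 29418/13 ≈ 2262.9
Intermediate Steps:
W(R, Y) = -1/13 (W(R, Y) = 1/(-13) = -1/13)
(W(-29, -32) + 578) + 1685 = (-1/13 + 578) + 1685 = 7513/13 + 1685 = 29418/13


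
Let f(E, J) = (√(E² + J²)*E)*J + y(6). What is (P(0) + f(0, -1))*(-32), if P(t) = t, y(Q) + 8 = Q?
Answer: 64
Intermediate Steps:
y(Q) = -8 + Q
f(E, J) = -2 + E*J*√(E² + J²) (f(E, J) = (√(E² + J²)*E)*J + (-8 + 6) = (E*√(E² + J²))*J - 2 = E*J*√(E² + J²) - 2 = -2 + E*J*√(E² + J²))
(P(0) + f(0, -1))*(-32) = (0 + (-2 + 0*(-1)*√(0² + (-1)²)))*(-32) = (0 + (-2 + 0*(-1)*√(0 + 1)))*(-32) = (0 + (-2 + 0*(-1)*√1))*(-32) = (0 + (-2 + 0*(-1)*1))*(-32) = (0 + (-2 + 0))*(-32) = (0 - 2)*(-32) = -2*(-32) = 64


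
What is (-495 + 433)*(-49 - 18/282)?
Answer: 142972/47 ≈ 3042.0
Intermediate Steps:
(-495 + 433)*(-49 - 18/282) = -62*(-49 - 18*1/282) = -62*(-49 - 3/47) = -62*(-2306/47) = 142972/47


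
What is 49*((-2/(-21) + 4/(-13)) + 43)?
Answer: 81767/39 ≈ 2096.6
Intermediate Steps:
49*((-2/(-21) + 4/(-13)) + 43) = 49*((-2*(-1/21) + 4*(-1/13)) + 43) = 49*((2/21 - 4/13) + 43) = 49*(-58/273 + 43) = 49*(11681/273) = 81767/39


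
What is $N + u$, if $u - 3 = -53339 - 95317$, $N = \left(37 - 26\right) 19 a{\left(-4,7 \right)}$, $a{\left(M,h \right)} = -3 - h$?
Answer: $-150743$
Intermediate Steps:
$N = -2090$ ($N = \left(37 - 26\right) 19 \left(-3 - 7\right) = 11 \cdot 19 \left(-3 - 7\right) = 209 \left(-10\right) = -2090$)
$u = -148653$ ($u = 3 - 148656 = -148653$)
$N + u = -2090 - 148653 = -150743$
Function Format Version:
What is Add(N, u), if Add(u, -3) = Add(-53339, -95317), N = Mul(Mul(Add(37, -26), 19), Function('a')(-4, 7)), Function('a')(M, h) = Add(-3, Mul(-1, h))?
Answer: -150743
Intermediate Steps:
N = -2090 (N = Mul(Mul(Add(37, -26), 19), Add(-3, Mul(-1, 7))) = Mul(Mul(11, 19), Add(-3, -7)) = Mul(209, -10) = -2090)
u = -148653 (u = Add(3, Add(-53339, -95317)) = Add(3, -148656) = -148653)
Add(N, u) = Add(-2090, -148653) = -150743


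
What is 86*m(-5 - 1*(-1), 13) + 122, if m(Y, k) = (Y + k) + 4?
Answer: 1240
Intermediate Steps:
m(Y, k) = 4 + Y + k
86*m(-5 - 1*(-1), 13) + 122 = 86*(4 + (-5 - 1*(-1)) + 13) + 122 = 86*(4 + (-5 + 1) + 13) + 122 = 86*(4 - 4 + 13) + 122 = 86*13 + 122 = 1118 + 122 = 1240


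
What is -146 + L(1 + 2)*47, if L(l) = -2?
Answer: -240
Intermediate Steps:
-146 + L(1 + 2)*47 = -146 - 2*47 = -146 - 94 = -240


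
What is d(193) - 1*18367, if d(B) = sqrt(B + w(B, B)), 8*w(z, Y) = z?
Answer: -18367 + 3*sqrt(386)/4 ≈ -18352.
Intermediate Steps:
w(z, Y) = z/8
d(B) = 3*sqrt(2)*sqrt(B)/4 (d(B) = sqrt(B + B/8) = sqrt(9*B/8) = 3*sqrt(2)*sqrt(B)/4)
d(193) - 1*18367 = 3*sqrt(2)*sqrt(193)/4 - 1*18367 = 3*sqrt(386)/4 - 18367 = -18367 + 3*sqrt(386)/4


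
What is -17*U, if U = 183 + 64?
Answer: -4199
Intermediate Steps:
U = 247
-17*U = -17*247 = -4199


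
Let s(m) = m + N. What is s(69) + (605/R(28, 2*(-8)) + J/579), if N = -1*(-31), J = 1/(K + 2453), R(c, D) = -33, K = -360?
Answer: 98967506/1211847 ≈ 81.667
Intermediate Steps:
J = 1/2093 (J = 1/(-360 + 2453) = 1/2093 ≈ 0.00047778)
N = 31
s(m) = 31 + m (s(m) = m + 31 = 31 + m)
s(69) + (605/R(28, 2*(-8)) + J/579) = (31 + 69) + (605/(-33) + (1/2093)/579) = 100 + (605*(-1/33) + (1/2093)*(1/579)) = 100 + (-55/3 + 1/1211847) = 100 - 22217194/1211847 = 98967506/1211847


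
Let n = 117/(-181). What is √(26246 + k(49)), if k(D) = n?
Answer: √859824029/181 ≈ 162.00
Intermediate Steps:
n = -117/181 (n = 117*(-1/181) = -117/181 ≈ -0.64641)
k(D) = -117/181
√(26246 + k(49)) = √(26246 - 117/181) = √(4750409/181) = √859824029/181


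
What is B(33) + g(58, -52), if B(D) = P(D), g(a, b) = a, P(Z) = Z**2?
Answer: 1147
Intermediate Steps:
B(D) = D**2
B(33) + g(58, -52) = 33**2 + 58 = 1089 + 58 = 1147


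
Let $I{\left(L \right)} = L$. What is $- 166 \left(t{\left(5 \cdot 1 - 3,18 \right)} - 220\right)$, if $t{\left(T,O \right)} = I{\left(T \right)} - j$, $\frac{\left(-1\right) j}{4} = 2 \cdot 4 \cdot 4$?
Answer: $14940$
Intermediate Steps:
$j = -128$ ($j = - 4 \cdot 2 \cdot 4 \cdot 4 = - 4 \cdot 8 \cdot 4 = \left(-4\right) 32 = -128$)
$t{\left(T,O \right)} = 128 + T$ ($t{\left(T,O \right)} = T - -128 = T + 128 = 128 + T$)
$- 166 \left(t{\left(5 \cdot 1 - 3,18 \right)} - 220\right) = - 166 \left(\left(128 + \left(5 \cdot 1 - 3\right)\right) - 220\right) = - 166 \left(\left(128 + \left(5 - 3\right)\right) - 220\right) = - 166 \left(\left(128 + 2\right) - 220\right) = - 166 \left(130 - 220\right) = \left(-166\right) \left(-90\right) = 14940$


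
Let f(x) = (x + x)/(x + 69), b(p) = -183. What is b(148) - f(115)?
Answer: -737/4 ≈ -184.25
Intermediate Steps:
f(x) = 2*x/(69 + x) (f(x) = (2*x)/(69 + x) = 2*x/(69 + x))
b(148) - f(115) = -183 - 2*115/(69 + 115) = -183 - 2*115/184 = -183 - 1*5/4 = -183 - 5/4 = -737/4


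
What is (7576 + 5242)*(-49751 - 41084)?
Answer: -1164323030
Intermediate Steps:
(7576 + 5242)*(-49751 - 41084) = 12818*(-90835) = -1164323030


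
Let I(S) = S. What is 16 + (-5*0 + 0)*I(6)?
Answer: 16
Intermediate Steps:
16 + (-5*0 + 0)*I(6) = 16 + (-5*0 + 0)*6 = 16 + (0 + 0)*6 = 16 + 0*6 = 16 + 0 = 16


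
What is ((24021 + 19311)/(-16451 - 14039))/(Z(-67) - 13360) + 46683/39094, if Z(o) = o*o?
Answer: 2104727001463/1762336604710 ≈ 1.1943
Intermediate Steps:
Z(o) = o**2
((24021 + 19311)/(-16451 - 14039))/(Z(-67) - 13360) + 46683/39094 = ((24021 + 19311)/(-16451 - 14039))/((-67)**2 - 13360) + 46683/39094 = (43332/(-30490))/(4489 - 13360) + 46683*(1/39094) = (43332*(-1/30490))/(-8871) + 46683/39094 = -21666/15245*(-1/8871) + 46683/39094 = 7222/45079465 + 46683/39094 = 2104727001463/1762336604710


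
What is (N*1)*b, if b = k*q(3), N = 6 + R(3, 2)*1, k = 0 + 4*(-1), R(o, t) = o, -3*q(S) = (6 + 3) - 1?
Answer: 96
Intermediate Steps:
q(S) = -8/3 (q(S) = -((6 + 3) - 1)/3 = -(9 - 1)/3 = -1/3*8 = -8/3)
k = -4 (k = 0 - 4 = -4)
N = 9 (N = 6 + 3*1 = 6 + 3 = 9)
b = 32/3 (b = -4*(-8/3) = 32/3 ≈ 10.667)
(N*1)*b = (9*1)*(32/3) = 9*(32/3) = 96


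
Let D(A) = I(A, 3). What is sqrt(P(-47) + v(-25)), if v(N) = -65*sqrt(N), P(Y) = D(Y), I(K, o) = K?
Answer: sqrt(-47 - 325*I) ≈ 11.861 - 13.7*I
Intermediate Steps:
D(A) = A
P(Y) = Y
sqrt(P(-47) + v(-25)) = sqrt(-47 - 325*I)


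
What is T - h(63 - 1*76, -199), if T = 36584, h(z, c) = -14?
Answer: 36598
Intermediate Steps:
T - h(63 - 1*76, -199) = 36584 - 1*(-14) = 36584 + 14 = 36598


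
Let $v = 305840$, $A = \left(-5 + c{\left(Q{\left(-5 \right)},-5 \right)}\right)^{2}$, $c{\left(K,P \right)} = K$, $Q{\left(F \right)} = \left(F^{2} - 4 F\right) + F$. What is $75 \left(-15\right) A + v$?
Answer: $-1072285$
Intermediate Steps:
$Q{\left(F \right)} = F^{2} - 3 F$
$A = 1225$ ($A = \left(-5 - 5 \left(-3 - 5\right)\right)^{2} = \left(-5 - -40\right)^{2} = \left(-5 + 40\right)^{2} = 35^{2} = 1225$)
$75 \left(-15\right) A + v = 75 \left(-15\right) 1225 + 305840 = \left(-1125\right) 1225 + 305840 = -1378125 + 305840 = -1072285$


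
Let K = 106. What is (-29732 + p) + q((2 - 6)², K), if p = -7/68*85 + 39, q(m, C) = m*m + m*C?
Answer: -110999/4 ≈ -27750.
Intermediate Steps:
q(m, C) = m² + C*m
p = 121/4 (p = -7*1/68*85 + 39 = -7/68*85 + 39 = -35/4 + 39 = 121/4 ≈ 30.250)
(-29732 + p) + q((2 - 6)², K) = (-29732 + 121/4) + (2 - 6)²*(106 + (2 - 6)²) = -118807/4 + (-4)²*(106 + (-4)²) = -118807/4 + 16*(106 + 16) = -118807/4 + 16*122 = -118807/4 + 1952 = -110999/4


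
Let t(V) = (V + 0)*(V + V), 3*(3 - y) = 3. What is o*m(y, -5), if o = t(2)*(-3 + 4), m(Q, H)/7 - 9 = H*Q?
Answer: -56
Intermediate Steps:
y = 2 (y = 3 - 1/3*3 = 3 - 1 = 2)
m(Q, H) = 63 + 7*H*Q (m(Q, H) = 63 + 7*(H*Q) = 63 + 7*H*Q)
t(V) = 2*V**2 (t(V) = V*(2*V) = 2*V**2)
o = 8 (o = (2*2**2)*(-3 + 4) = (2*4)*1 = 8*1 = 8)
o*m(y, -5) = 8*(63 + 7*(-5)*2) = 8*(63 - 70) = 8*(-7) = -56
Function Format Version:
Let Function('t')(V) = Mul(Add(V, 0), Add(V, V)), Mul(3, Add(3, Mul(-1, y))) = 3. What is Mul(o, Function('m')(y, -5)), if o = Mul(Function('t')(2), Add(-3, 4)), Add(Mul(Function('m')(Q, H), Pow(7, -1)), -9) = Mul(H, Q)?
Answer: -56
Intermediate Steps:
y = 2 (y = Add(3, Mul(Rational(-1, 3), 3)) = Add(3, -1) = 2)
Function('m')(Q, H) = Add(63, Mul(7, H, Q)) (Function('m')(Q, H) = Add(63, Mul(7, Mul(H, Q))) = Add(63, Mul(7, H, Q)))
Function('t')(V) = Mul(2, Pow(V, 2)) (Function('t')(V) = Mul(V, Mul(2, V)) = Mul(2, Pow(V, 2)))
o = 8 (o = Mul(Mul(2, Pow(2, 2)), Add(-3, 4)) = Mul(Mul(2, 4), 1) = Mul(8, 1) = 8)
Mul(o, Function('m')(y, -5)) = Mul(8, Add(63, Mul(7, -5, 2))) = Mul(8, Add(63, -70)) = Mul(8, -7) = -56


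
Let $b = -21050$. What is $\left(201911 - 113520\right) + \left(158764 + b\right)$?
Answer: $226105$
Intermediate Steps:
$\left(201911 - 113520\right) + \left(158764 + b\right) = \left(201911 - 113520\right) + \left(158764 - 21050\right) = 88391 + 137714 = 226105$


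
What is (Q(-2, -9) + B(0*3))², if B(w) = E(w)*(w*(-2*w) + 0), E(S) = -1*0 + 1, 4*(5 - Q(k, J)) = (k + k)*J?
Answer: 16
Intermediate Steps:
Q(k, J) = 5 - J*k/2 (Q(k, J) = 5 - (k + k)*J/4 = 5 - 2*k*J/4 = 5 - J*k/2)
E(S) = 1 (E(S) = 0 + 1 = 1)
B(w) = -2*w² (B(w) = 1*(w*(-2*w) + 0) = 1*(-2*w² + 0) = 1*(-2*w²) = -2*w²)
(Q(-2, -9) + B(0*3))² = ((5 - ½*(-9)*(-2)) - 2*(0*3)²)² = ((5 - 9) - 2*0²)² = (-4 - 2*0)² = (-4 + 0)² = (-4)² = 16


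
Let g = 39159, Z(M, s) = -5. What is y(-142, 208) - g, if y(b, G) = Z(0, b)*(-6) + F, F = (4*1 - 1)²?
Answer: -39120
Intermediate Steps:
F = 9 (F = (4 - 1)² = 3² = 9)
y(b, G) = 39 (y(b, G) = -5*(-6) + 9 = 30 + 9 = 39)
y(-142, 208) - g = 39 - 1*39159 = 39 - 39159 = -39120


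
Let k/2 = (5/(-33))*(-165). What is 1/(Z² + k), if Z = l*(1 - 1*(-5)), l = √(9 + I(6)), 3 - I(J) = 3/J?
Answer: 1/464 ≈ 0.0021552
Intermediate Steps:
I(J) = 3 - 3/J
l = √46/2 (l = √(9 + (3 - 3/6)) = √(9 + (3 - 3*⅙)) = √(9 + (3 - ½)) = √(9 + 5/2) = √(23/2) = √46/2 ≈ 3.3912)
Z = 3*√46 (Z = (√46/2)*(1 - 1*(-5)) = (√46/2)*(1 + 5) = (√46/2)*6 = 3*√46 ≈ 20.347)
k = 50 (k = 2*((5/(-33))*(-165)) = 2*((5*(-1/33))*(-165)) = 2*(-5/33*(-165)) = 2*25 = 50)
1/(Z² + k) = 1/((3*√46)² + 50) = 1/(414 + 50) = 1/464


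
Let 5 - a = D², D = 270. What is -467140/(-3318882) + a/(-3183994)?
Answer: 864650430275/5283650187354 ≈ 0.16365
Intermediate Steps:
a = -72895 (a = 5 - 1*270² = 5 - 1*72900 = 5 - 72900 = -72895)
-467140/(-3318882) + a/(-3183994) = -467140/(-3318882) - 72895/(-3183994) = -467140*(-1/3318882) - 72895*(-1/3183994) = 233570/1659441 + 72895/3183994 = 864650430275/5283650187354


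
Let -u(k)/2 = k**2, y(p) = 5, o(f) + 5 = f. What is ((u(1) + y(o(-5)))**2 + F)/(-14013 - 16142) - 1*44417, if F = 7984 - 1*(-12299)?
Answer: -1339414927/30155 ≈ -44418.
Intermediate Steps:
o(f) = -5 + f
u(k) = -2*k**2
F = 20283 (F = 7984 + 12299 = 20283)
((u(1) + y(o(-5)))**2 + F)/(-14013 - 16142) - 1*44417 = ((-2*1**2 + 5)**2 + 20283)/(-14013 - 16142) - 1*44417 = ((-2*1 + 5)**2 + 20283)/(-30155) - 44417 = ((-2 + 5)**2 + 20283)*(-1/30155) - 44417 = (3**2 + 20283)*(-1/30155) - 44417 = (9 + 20283)*(-1/30155) - 44417 = 20292*(-1/30155) - 44417 = -20292/30155 - 44417 = -1339414927/30155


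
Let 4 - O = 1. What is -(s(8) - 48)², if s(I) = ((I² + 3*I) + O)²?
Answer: -67782289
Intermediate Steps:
O = 3 (O = 4 - 1*1 = 4 - 1 = 3)
s(I) = (3 + I² + 3*I)² (s(I) = ((I² + 3*I) + 3)² = (3 + I² + 3*I)²)
-(s(8) - 48)² = -((3 + 8² + 3*8)² - 48)² = -((3 + 64 + 24)² - 48)² = -(91² - 48)² = -(8281 - 48)² = -1*8233² = -1*67782289 = -67782289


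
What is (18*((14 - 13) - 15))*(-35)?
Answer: 8820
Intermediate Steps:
(18*((14 - 13) - 15))*(-35) = (18*(1 - 15))*(-35) = (18*(-14))*(-35) = -252*(-35) = 8820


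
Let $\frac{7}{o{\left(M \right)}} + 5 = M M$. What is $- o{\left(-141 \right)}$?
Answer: $- \frac{7}{19876} \approx -0.00035218$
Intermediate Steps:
$o{\left(M \right)} = \frac{7}{-5 + M^{2}}$ ($o{\left(M \right)} = \frac{7}{-5 + M M} = \frac{7}{-5 + M^{2}}$)
$- o{\left(-141 \right)} = - \frac{7}{-5 + \left(-141\right)^{2}} = - \frac{7}{-5 + 19881} = - \frac{7}{19876}$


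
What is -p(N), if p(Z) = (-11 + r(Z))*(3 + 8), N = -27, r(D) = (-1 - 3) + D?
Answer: 462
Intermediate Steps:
r(D) = -4 + D
p(Z) = -165 + 11*Z (p(Z) = (-11 + (-4 + Z))*(3 + 8) = (-15 + Z)*11 = -165 + 11*Z)
-p(N) = -(-165 + 11*(-27)) = -(-165 - 297) = -1*(-462) = 462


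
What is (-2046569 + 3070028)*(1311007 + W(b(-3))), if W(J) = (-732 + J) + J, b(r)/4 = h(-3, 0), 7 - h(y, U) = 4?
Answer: 1341037304241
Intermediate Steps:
h(y, U) = 3 (h(y, U) = 7 - 1*4 = 7 - 4 = 3)
b(r) = 12 (b(r) = 4*3 = 12)
W(J) = -732 + 2*J
(-2046569 + 3070028)*(1311007 + W(b(-3))) = (-2046569 + 3070028)*(1311007 + (-732 + 2*12)) = 1023459*(1311007 + (-732 + 24)) = 1023459*(1311007 - 708) = 1023459*1310299 = 1341037304241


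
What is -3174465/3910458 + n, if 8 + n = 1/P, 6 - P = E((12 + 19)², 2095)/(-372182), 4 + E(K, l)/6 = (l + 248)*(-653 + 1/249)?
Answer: -832861404022079/93945529277379 ≈ -8.8654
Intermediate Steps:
E(K, l) = -80649608/83 - 325192*l/83 (E(K, l) = -24 + 6*((l + 248)*(-653 + 1/249)) = -24 + 6*((248 + l)*(-653 + 1/249)) = -24 + 6*((248 + l)*(-162596/249)) = -24 + 6*(-40323808/249 - 162596*l/249) = -24 + (-80647616/83 - 325192*l/83) = -80649608/83 - 325192*l/83)
P = -288290106/15445553 (P = 6 - (-80649608/83 - 325192/83*2095)/(-372182) = 6 - (-80649608/83 - 681277240/83)*(-1)/372182 = 6 - (-761926848)*(-1)/(83*372182) = 6 - 1*380963424/15445553 = 6 - 380963424/15445553 = -288290106/15445553 ≈ -18.665)
n = -2321766401/288290106 (n = -8 + 1/(-288290106/15445553) = -8 - 15445553/288290106 = -2321766401/288290106 ≈ -8.0536)
-3174465/3910458 + n = -3174465/3910458 - 2321766401/288290106 = -3174465*1/3910458 - 2321766401/288290106 = -1058155/1303486 - 2321766401/288290106 = -832861404022079/93945529277379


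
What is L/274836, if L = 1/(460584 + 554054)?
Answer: 1/278859049368 ≈ 3.5860e-12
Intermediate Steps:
L = 1/1014638 ≈ 9.8557e-7
L/274836 = (1/1014638)/274836 = (1/1014638)*(1/274836) = 1/278859049368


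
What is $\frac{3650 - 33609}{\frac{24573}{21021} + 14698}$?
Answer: $- \frac{209922713}{102997077} \approx -2.0381$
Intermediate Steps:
$\frac{3650 - 33609}{\frac{24573}{21021} + 14698} = - \frac{29959}{24573 \cdot \frac{1}{21021} + 14698} = - \frac{29959}{\frac{8191}{7007} + 14698} = - \frac{29959}{\frac{102997077}{7007}} = \left(-29959\right) \frac{7007}{102997077} = - \frac{209922713}{102997077}$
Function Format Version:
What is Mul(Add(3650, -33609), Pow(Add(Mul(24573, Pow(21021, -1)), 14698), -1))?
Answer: Rational(-209922713, 102997077) ≈ -2.0381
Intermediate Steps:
Mul(Add(3650, -33609), Pow(Add(Mul(24573, Pow(21021, -1)), 14698), -1)) = Mul(-29959, Pow(Add(Mul(24573, Rational(1, 21021)), 14698), -1)) = Mul(-29959, Pow(Add(Rational(8191, 7007), 14698), -1)) = Mul(-29959, Pow(Rational(102997077, 7007), -1)) = Mul(-29959, Rational(7007, 102997077)) = Rational(-209922713, 102997077)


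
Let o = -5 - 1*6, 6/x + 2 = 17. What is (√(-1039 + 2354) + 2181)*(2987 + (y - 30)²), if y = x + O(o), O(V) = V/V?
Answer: 207465444/25 + 95124*√1315/25 ≈ 8.4366e+6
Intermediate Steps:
x = ⅖ (x = 6/(-2 + 17) = 6/15 = 6*(1/15) = ⅖ ≈ 0.40000)
o = -11 (o = -5 - 6 = -11)
O(V) = 1
y = 7/5 (y = ⅖ + 1 = 7/5 ≈ 1.4000)
(√(-1039 + 2354) + 2181)*(2987 + (y - 30)²) = (√(-1039 + 2354) + 2181)*(2987 + (7/5 - 30)²) = (√1315 + 2181)*(2987 + (-143/5)²) = (2181 + √1315)*(2987 + 20449/25) = (2181 + √1315)*(95124/25) = 207465444/25 + 95124*√1315/25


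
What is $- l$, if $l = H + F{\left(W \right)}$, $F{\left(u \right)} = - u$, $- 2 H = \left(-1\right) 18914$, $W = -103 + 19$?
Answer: $-9541$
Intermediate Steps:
$W = -84$
$H = 9457$ ($H = - \frac{\left(-1\right) 18914}{2} = \left(- \frac{1}{2}\right) \left(-18914\right) = 9457$)
$l = 9541$ ($l = 9457 - -84 = 9457 + 84 = 9541$)
$- l = \left(-1\right) 9541 = -9541$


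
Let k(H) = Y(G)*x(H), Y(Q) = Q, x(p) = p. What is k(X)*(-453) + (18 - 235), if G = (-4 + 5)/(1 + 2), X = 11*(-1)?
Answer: 1444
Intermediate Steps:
X = -11
G = ⅓ (G = 1/3 = 1*(⅓) = ⅓ ≈ 0.33333)
k(H) = H/3
k(X)*(-453) + (18 - 235) = ((⅓)*(-11))*(-453) + (18 - 235) = -11/3*(-453) - 217 = 1661 - 217 = 1444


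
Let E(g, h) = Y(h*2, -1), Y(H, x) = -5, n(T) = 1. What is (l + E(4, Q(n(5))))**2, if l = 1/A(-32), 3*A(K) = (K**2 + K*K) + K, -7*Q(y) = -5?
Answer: 11282881/451584 ≈ 24.985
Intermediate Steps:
Q(y) = 5/7 (Q(y) = -1/7*(-5) = 5/7)
A(K) = K/3 + 2*K**2/3 (A(K) = ((K**2 + K*K) + K)/3 = ((K**2 + K**2) + K)/3 = (2*K**2 + K)/3 = (K + 2*K**2)/3 = K/3 + 2*K**2/3)
E(g, h) = -5
l = 1/672 (l = 1/((1/3)*(-32)*(1 + 2*(-32))) = 1/((1/3)*(-32)*(1 - 64)) = 1/((1/3)*(-32)*(-63)) = 1/672 ≈ 0.0014881)
(l + E(4, Q(n(5))))**2 = (1/672 - 5)**2 = (-3359/672)**2 = 11282881/451584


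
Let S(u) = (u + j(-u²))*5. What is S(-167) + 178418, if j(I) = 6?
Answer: 177613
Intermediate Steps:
S(u) = 30 + 5*u (S(u) = (u + 6)*5 = (6 + u)*5 = 30 + 5*u)
S(-167) + 178418 = (30 + 5*(-167)) + 178418 = (30 - 835) + 178418 = -805 + 178418 = 177613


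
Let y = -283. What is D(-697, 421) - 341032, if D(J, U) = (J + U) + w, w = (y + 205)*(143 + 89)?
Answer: -359404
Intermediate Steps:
w = -18096 (w = (-283 + 205)*(143 + 89) = -78*232 = -18096)
D(J, U) = -18096 + J + U (D(J, U) = (J + U) - 18096 = -18096 + J + U)
D(-697, 421) - 341032 = (-18096 - 697 + 421) - 341032 = -18372 - 341032 = -359404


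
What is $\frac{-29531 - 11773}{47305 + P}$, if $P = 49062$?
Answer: $- \frac{41304}{96367} \approx -0.42861$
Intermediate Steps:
$\frac{-29531 - 11773}{47305 + P} = \frac{-29531 - 11773}{47305 + 49062} = - \frac{41304}{96367}$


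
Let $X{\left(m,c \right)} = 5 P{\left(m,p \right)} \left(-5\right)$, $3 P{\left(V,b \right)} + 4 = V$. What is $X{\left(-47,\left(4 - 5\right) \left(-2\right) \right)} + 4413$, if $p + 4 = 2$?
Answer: $4838$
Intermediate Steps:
$p = -2$ ($p = -4 + 2 = -2$)
$P{\left(V,b \right)} = - \frac{4}{3} + \frac{V}{3}$
$X{\left(m,c \right)} = \frac{100}{3} - \frac{25 m}{3}$ ($X{\left(m,c \right)} = 5 \left(- \frac{4}{3} + \frac{m}{3}\right) \left(-5\right) = \left(- \frac{20}{3} + \frac{5 m}{3}\right) \left(-5\right) = \frac{100}{3} - \frac{25 m}{3}$)
$X{\left(-47,\left(4 - 5\right) \left(-2\right) \right)} + 4413 = \left(\frac{100}{3} - - \frac{1175}{3}\right) + 4413 = \left(\frac{100}{3} + \frac{1175}{3}\right) + 4413 = 425 + 4413 = 4838$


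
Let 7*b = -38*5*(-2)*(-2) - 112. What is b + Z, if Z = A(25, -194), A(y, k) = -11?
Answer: -949/7 ≈ -135.57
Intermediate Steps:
Z = -11
b = -872/7 (b = (-38*5*(-2)*(-2) - 112)/7 = (-(-380)*(-2) - 112)/7 = (-38*20 - 112)/7 = (-760 - 112)/7 = (1/7)*(-872) = -872/7 ≈ -124.57)
b + Z = -872/7 - 11 = -949/7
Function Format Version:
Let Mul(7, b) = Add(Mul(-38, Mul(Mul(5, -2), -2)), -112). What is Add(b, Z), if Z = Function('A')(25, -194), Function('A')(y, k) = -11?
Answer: Rational(-949, 7) ≈ -135.57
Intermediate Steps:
Z = -11
b = Rational(-872, 7) (b = Mul(Rational(1, 7), Add(Mul(-38, Mul(Mul(5, -2), -2)), -112)) = Mul(Rational(1, 7), Add(Mul(-38, Mul(-10, -2)), -112)) = Mul(Rational(1, 7), Add(Mul(-38, 20), -112)) = Mul(Rational(1, 7), Add(-760, -112)) = Mul(Rational(1, 7), -872) = Rational(-872, 7) ≈ -124.57)
Add(b, Z) = Add(Rational(-872, 7), -11) = Rational(-949, 7)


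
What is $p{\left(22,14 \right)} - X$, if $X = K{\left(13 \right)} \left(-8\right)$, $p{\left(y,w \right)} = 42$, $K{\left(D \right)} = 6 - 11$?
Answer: $2$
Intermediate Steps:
$K{\left(D \right)} = -5$
$X = 40$ ($X = \left(-5\right) \left(-8\right) = 40$)
$p{\left(22,14 \right)} - X = 42 - 40 = 2$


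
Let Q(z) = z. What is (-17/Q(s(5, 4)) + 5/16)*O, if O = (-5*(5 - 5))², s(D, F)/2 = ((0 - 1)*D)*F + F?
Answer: 0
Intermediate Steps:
s(D, F) = 2*F - 2*D*F (s(D, F) = 2*(((0 - 1)*D)*F + F) = 2*((-D)*F + F) = 2*(-D*F + F) = 2*(F - D*F) = 2*F - 2*D*F)
O = 0 (O = (-5*0)² = 0² = 0)
(-17/Q(s(5, 4)) + 5/16)*O = (-17*1/(8*(1 - 1*5)) + 5/16)*0 = (-17*1/(8*(1 - 5)) + 5*(1/16))*0 = (-17/(2*4*(-4)) + 5/16)*0 = (-17/(-32) + 5/16)*0 = (-17*(-1/32) + 5/16)*0 = (17/32 + 5/16)*0 = (27/32)*0 = 0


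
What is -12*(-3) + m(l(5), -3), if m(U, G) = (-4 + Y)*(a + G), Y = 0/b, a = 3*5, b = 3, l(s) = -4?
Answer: -12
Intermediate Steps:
a = 15
Y = 0 (Y = 0/3 = 0*(1/3) = 0)
m(U, G) = -60 - 4*G (m(U, G) = (-4 + 0)*(15 + G) = -4*(15 + G) = -60 - 4*G)
-12*(-3) + m(l(5), -3) = -12*(-3) + (-60 - 4*(-3)) = 36 + (-60 + 12) = 36 - 48 = -12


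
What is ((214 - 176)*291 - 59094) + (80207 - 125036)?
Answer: -92865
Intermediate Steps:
((214 - 176)*291 - 59094) + (80207 - 125036) = (38*291 - 59094) - 44829 = (11058 - 59094) - 44829 = -48036 - 44829 = -92865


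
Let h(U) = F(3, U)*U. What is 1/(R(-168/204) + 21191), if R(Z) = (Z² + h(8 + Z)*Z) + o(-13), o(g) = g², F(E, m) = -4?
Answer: 289/6180068 ≈ 4.6763e-5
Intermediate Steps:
h(U) = -4*U
R(Z) = 169 + Z² + Z*(-32 - 4*Z) (R(Z) = (Z² + (-4*(8 + Z))*Z) + (-13)² = (Z² + (-32 - 4*Z)*Z) + 169 = (Z² + Z*(-32 - 4*Z)) + 169 = 169 + Z² + Z*(-32 - 4*Z))
1/(R(-168/204) + 21191) = 1/((169 - (-5376)/204 - 3*(-168/204)²) + 21191) = 1/((169 - (-5376)/204 - 3*(-168*1/204)²) + 21191) = 1/((169 - 32*(-14/17) - 3*(-14/17)²) + 21191) = 1/((169 + 448/17 - 3*196/289) + 21191) = 1/((169 + 448/17 - 588/289) + 21191) = 1/(55869/289 + 21191) = 1/(6180068/289) = 289/6180068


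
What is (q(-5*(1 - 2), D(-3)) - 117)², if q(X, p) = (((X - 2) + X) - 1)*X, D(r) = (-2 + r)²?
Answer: 6724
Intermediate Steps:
q(X, p) = X*(-3 + 2*X) (q(X, p) = (((-2 + X) + X) - 1)*X = ((-2 + 2*X) - 1)*X = (-3 + 2*X)*X = X*(-3 + 2*X))
(q(-5*(1 - 2), D(-3)) - 117)² = ((-5*(1 - 2))*(-3 + 2*(-5*(1 - 2))) - 117)² = ((-5*(-1))*(-3 + 2*(-5*(-1))) - 117)² = (5*(-3 + 2*5) - 117)² = (5*(-3 + 10) - 117)² = (5*7 - 117)² = (35 - 117)² = (-82)² = 6724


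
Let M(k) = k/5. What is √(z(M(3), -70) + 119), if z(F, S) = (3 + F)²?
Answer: √3299/5 ≈ 11.487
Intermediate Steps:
M(k) = k/5 (M(k) = k*(⅕) = k/5)
√(z(M(3), -70) + 119) = √((3 + (⅕)*3)² + 119) = √((3 + ⅗)² + 119) = √((18/5)² + 119) = √(324/25 + 119) = √(3299/25) = √3299/5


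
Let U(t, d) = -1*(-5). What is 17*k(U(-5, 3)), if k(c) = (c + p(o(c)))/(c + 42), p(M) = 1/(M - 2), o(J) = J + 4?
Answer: 612/329 ≈ 1.8602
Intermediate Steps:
U(t, d) = 5
o(J) = 4 + J
p(M) = 1/(-2 + M)
k(c) = (c + 1/(2 + c))/(42 + c) (k(c) = (c + 1/(-2 + (4 + c)))/(c + 42) = (c + 1/(2 + c))/(42 + c))
17*k(U(-5, 3)) = 17*((1 + 5*(2 + 5))/((2 + 5)*(42 + 5))) = 17*((1 + 5*7)/(7*47)) = 17*((⅐)*(1/47)*(1 + 35)) = 17*((⅐)*(1/47)*36) = 17*(36/329) = 612/329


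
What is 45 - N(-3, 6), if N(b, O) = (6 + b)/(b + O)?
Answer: 44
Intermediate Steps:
N(b, O) = (6 + b)/(O + b)
45 - N(-3, 6) = 45 - (6 - 3)/(6 - 3) = 45 - 3/3 = 45 - 1*1 = 45 - 1 = 44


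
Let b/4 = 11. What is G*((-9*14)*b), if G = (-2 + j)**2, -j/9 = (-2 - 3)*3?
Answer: -98067816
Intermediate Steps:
j = 135 (j = -9*(-2 - 3)*3 = -(-45)*3 = -9*(-15) = 135)
b = 44 (b = 4*11 = 44)
G = 17689 (G = (-2 + 135)**2 = 133**2 = 17689)
G*((-9*14)*b) = 17689*(-9*14*44) = 17689*(-126*44) = 17689*(-5544) = -98067816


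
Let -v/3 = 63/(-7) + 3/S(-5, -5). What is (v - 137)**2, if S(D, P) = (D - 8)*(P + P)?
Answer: 204747481/16900 ≈ 12115.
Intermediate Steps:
S(D, P) = 2*P*(-8 + D) (S(D, P) = (-8 + D)*(2*P) = 2*P*(-8 + D))
v = 3501/130 (v = -3*(63/(-7) + 3/((2*(-5)*(-8 - 5)))) = -3*(63*(-1/7) + 3/((2*(-5)*(-13)))) = -3*(-9 + 3/130) = -3*(-1167/130) = 3501/130 ≈ 26.931)
(v - 137)**2 = (3501/130 - 137)**2 = (-14309/130)**2 = 204747481/16900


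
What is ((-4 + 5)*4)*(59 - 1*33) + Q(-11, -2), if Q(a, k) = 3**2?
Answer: 113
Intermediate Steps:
Q(a, k) = 9
((-4 + 5)*4)*(59 - 1*33) + Q(-11, -2) = ((-4 + 5)*4)*(59 - 1*33) + 9 = (1*4)*(59 - 33) + 9 = 4*26 + 9 = 104 + 9 = 113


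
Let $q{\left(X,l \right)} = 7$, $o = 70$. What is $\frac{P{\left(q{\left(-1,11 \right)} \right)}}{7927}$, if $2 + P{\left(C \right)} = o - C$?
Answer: $\frac{61}{7927} \approx 0.0076952$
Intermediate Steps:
$P{\left(C \right)} = 68 - C$ ($P{\left(C \right)} = -2 - \left(-70 + C\right) = 68 - C$)
$\frac{P{\left(q{\left(-1,11 \right)} \right)}}{7927} = \frac{68 - 7}{7927} = \left(68 - 7\right) \frac{1}{7927} = 61 \cdot \frac{1}{7927} = \frac{61}{7927}$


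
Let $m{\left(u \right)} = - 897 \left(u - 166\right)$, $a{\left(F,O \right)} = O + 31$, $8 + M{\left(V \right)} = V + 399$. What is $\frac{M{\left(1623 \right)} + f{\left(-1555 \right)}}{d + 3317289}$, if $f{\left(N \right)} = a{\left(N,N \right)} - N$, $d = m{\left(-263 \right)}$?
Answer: $\frac{2045}{3702102} \approx 0.00055239$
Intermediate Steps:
$M{\left(V \right)} = 391 + V$ ($M{\left(V \right)} = -8 + \left(V + 399\right) = -8 + \left(399 + V\right) = 391 + V$)
$a{\left(F,O \right)} = 31 + O$
$m{\left(u \right)} = 148902 - 897 u$ ($m{\left(u \right)} = - 897 \left(-166 + u\right) = 148902 - 897 u$)
$d = 384813$ ($d = 148902 - -235911 = 148902 + 235911 = 384813$)
$f{\left(N \right)} = 31$ ($f{\left(N \right)} = \left(31 + N\right) - N = 31$)
$\frac{M{\left(1623 \right)} + f{\left(-1555 \right)}}{d + 3317289} = \frac{\left(391 + 1623\right) + 31}{384813 + 3317289} = \frac{2014 + 31}{3702102} = 2045 \cdot \frac{1}{3702102} = \frac{2045}{3702102}$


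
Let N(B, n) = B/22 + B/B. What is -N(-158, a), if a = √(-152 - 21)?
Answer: 68/11 ≈ 6.1818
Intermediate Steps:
a = I*√173 (a = √(-173) = I*√173 ≈ 13.153*I)
N(B, n) = 1 + B/22 (N(B, n) = B*(1/22) + 1 = B/22 + 1 = 1 + B/22)
-N(-158, a) = -(1 + (1/22)*(-158)) = -(1 - 79/11) = -1*(-68/11) = 68/11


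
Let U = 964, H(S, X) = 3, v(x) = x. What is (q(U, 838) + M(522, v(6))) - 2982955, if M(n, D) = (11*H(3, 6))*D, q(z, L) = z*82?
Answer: -2903709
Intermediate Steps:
q(z, L) = 82*z
M(n, D) = 33*D (M(n, D) = (11*3)*D = 33*D)
(q(U, 838) + M(522, v(6))) - 2982955 = (82*964 + 33*6) - 2982955 = (79048 + 198) - 2982955 = 79246 - 2982955 = -2903709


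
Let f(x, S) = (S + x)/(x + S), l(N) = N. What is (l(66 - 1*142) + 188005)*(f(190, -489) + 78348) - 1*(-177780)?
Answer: 14724227001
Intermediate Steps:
f(x, S) = 1 (f(x, S) = (S + x)/(S + x) = 1)
(l(66 - 1*142) + 188005)*(f(190, -489) + 78348) - 1*(-177780) = ((66 - 1*142) + 188005)*(1 + 78348) - 1*(-177780) = ((66 - 142) + 188005)*78349 + 177780 = (-76 + 188005)*78349 + 177780 = 187929*78349 + 177780 = 14724049221 + 177780 = 14724227001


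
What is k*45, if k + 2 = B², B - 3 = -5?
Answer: 90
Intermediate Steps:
B = -2 (B = 3 - 5 = -2)
k = 2 (k = -2 + (-2)² = -2 + 4 = 2)
k*45 = 2*45 = 90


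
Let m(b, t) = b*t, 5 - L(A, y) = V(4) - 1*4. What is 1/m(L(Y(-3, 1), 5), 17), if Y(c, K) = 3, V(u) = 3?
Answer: 1/102 ≈ 0.0098039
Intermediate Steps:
L(A, y) = 6 (L(A, y) = 5 - (3 - 1*4) = 5 - (3 - 4) = 5 - 1*(-1) = 5 + 1 = 6)
1/m(L(Y(-3, 1), 5), 17) = 1/(6*17) = 1/102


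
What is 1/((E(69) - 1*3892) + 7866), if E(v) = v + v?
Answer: 1/4112 ≈ 0.00024319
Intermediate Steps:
E(v) = 2*v
1/((E(69) - 1*3892) + 7866) = 1/((2*69 - 1*3892) + 7866) = 1/((138 - 3892) + 7866) = 1/(-3754 + 7866) = 1/4112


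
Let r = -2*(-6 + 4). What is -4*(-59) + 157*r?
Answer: 864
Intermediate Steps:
r = 4 (r = -2*(-2) = 4)
-4*(-59) + 157*r = -4*(-59) + 157*4 = 236 + 628 = 864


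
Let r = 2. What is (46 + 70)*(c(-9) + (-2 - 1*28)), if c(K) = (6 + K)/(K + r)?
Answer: -24012/7 ≈ -3430.3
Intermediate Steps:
c(K) = (6 + K)/(2 + K) (c(K) = (6 + K)/(K + 2) = (6 + K)/(2 + K))
(46 + 70)*(c(-9) + (-2 - 1*28)) = (46 + 70)*((6 - 9)/(2 - 9) + (-2 - 1*28)) = 116*(-3/(-7) + (-2 - 28)) = 116*(-⅐*(-3) - 30) = 116*(3/7 - 30) = 116*(-207/7) = -24012/7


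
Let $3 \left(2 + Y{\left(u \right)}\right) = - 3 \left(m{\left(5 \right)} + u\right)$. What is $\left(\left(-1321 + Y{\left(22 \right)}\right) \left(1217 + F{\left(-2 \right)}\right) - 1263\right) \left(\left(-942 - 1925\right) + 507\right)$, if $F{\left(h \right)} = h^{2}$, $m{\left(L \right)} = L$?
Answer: $3893086680$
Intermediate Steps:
$Y{\left(u \right)} = -7 - u$ ($Y{\left(u \right)} = -2 + \frac{\left(-3\right) \left(5 + u\right)}{3} = -2 + \frac{-15 - 3 u}{3} = -2 - \left(5 + u\right) = -7 - u$)
$\left(\left(-1321 + Y{\left(22 \right)}\right) \left(1217 + F{\left(-2 \right)}\right) - 1263\right) \left(\left(-942 - 1925\right) + 507\right) = \left(\left(-1321 - 29\right) \left(1217 + \left(-2\right)^{2}\right) - 1263\right) \left(\left(-942 - 1925\right) + 507\right) = \left(\left(-1321 - 29\right) \left(1217 + 4\right) - 1263\right) \left(-2867 + 507\right) = \left(\left(-1321 - 29\right) 1221 - 1263\right) \left(-2360\right) = \left(\left(-1350\right) 1221 - 1263\right) \left(-2360\right) = \left(-1648350 - 1263\right) \left(-2360\right) = \left(-1649613\right) \left(-2360\right) = 3893086680$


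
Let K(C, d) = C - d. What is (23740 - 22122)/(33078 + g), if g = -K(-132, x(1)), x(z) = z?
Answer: 1618/33211 ≈ 0.048719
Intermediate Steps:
g = 133 (g = -(-132 - 1*1) = -(-132 - 1) = -1*(-133) = 133)
(23740 - 22122)/(33078 + g) = (23740 - 22122)/(33078 + 133) = 1618/33211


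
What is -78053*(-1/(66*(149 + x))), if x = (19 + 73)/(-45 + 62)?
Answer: 1326901/173250 ≈ 7.6589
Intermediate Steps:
x = 92/17 ≈ 5.4118
-78053*(-1/(66*(149 + x))) = -78053*(-1/(66*(149 + 92/17))) = -78053/((-66*2625/17)) = -78053/(-173250/17) = -78053*(-17/173250) = 1326901/173250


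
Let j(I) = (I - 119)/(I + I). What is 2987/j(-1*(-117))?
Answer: -349479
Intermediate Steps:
j(I) = (-119 + I)/(2*I) (j(I) = (-119 + I)/((2*I)) = (-119 + I)*(1/(2*I)) = (-119 + I)/(2*I))
2987/j(-1*(-117)) = 2987/(((-119 - 1*(-117))/(2*((-1*(-117)))))) = 2987/(((½)*(-119 + 117)/117)) = 2987/(((½)*(1/117)*(-2))) = 2987/(-1/117) = 2987*(-117) = -349479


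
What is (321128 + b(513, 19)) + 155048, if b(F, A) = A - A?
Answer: 476176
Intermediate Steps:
b(F, A) = 0
(321128 + b(513, 19)) + 155048 = (321128 + 0) + 155048 = 321128 + 155048 = 476176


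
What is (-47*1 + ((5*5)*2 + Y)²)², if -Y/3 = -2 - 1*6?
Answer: 29474041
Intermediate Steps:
Y = 24 (Y = -3*(-2 - 1*6) = -3*(-2 - 6) = -3*(-8) = 24)
(-47*1 + ((5*5)*2 + Y)²)² = (-47*1 + ((5*5)*2 + 24)²)² = (-47 + (25*2 + 24)²)² = (-47 + (50 + 24)²)² = (-47 + 74²)² = (-47 + 5476)² = 5429² = 29474041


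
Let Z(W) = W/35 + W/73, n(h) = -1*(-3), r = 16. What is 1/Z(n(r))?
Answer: 2555/324 ≈ 7.8858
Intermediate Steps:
n(h) = 3
Z(W) = 108*W/2555 (Z(W) = W*(1/35) + W*(1/73) = W/35 + W/73 = 108*W/2555)
1/Z(n(r)) = 1/((108/2555)*3) = 1/(324/2555) = 2555/324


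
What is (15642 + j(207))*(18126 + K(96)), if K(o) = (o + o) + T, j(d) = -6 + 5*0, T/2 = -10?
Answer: 286107528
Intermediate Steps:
T = -20 (T = 2*(-10) = -20)
j(d) = -6 (j(d) = -6 + 0 = -6)
K(o) = -20 + 2*o (K(o) = (o + o) - 20 = 2*o - 20 = -20 + 2*o)
(15642 + j(207))*(18126 + K(96)) = (15642 - 6)*(18126 + (-20 + 2*96)) = 15636*(18126 + (-20 + 192)) = 15636*(18126 + 172) = 15636*18298 = 286107528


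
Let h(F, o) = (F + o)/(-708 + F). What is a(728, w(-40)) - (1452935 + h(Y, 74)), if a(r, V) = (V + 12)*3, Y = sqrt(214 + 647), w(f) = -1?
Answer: -242345488751/166801 + 782*sqrt(861)/500403 ≈ -1.4529e+6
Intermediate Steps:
Y = sqrt(861) ≈ 29.343
h(F, o) = (F + o)/(-708 + F)
a(r, V) = 36 + 3*V (a(r, V) = (12 + V)*3 = 36 + 3*V)
a(728, w(-40)) - (1452935 + h(Y, 74)) = (36 + 3*(-1)) - (1452935 + (sqrt(861) + 74)/(-708 + sqrt(861))) = (36 - 3) - (1452935 + (74 + sqrt(861))/(-708 + sqrt(861))) = 33 + (-1452935 - (74 + sqrt(861))/(-708 + sqrt(861))) = -1452902 - (74 + sqrt(861))/(-708 + sqrt(861))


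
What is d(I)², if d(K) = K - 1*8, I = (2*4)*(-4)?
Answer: 1600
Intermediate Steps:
I = -32 (I = 8*(-4) = -32)
d(K) = -8 + K (d(K) = K - 8 = -8 + K)
d(I)² = (-8 - 32)² = (-40)² = 1600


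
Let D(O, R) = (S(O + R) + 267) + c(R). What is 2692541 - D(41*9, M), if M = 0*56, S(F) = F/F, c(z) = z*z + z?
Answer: 2692273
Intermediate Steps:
c(z) = z + z² (c(z) = z² + z = z + z²)
S(F) = 1
M = 0
D(O, R) = 268 + R*(1 + R) (D(O, R) = (1 + 267) + R*(1 + R) = 268 + R*(1 + R))
2692541 - D(41*9, M) = 2692541 - (268 + 0*(1 + 0)) = 2692541 - (268 + 0*1) = 2692541 - (268 + 0) = 2692541 - 1*268 = 2692541 - 268 = 2692273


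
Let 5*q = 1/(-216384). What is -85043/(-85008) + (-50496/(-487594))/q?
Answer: -331726381557287/2960670768 ≈ -1.1204e+5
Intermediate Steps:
q = -1/1081920 (q = (⅕)/(-216384) = (⅕)*(-1/216384) = -1/1081920 ≈ -9.2428e-7)
-85043/(-85008) + (-50496/(-487594))/q = -85043/(-85008) + (-50496/(-487594))/(-1/1081920) = -85043*(-1/85008) - 50496*(-1/487594)*(-1081920) = 12149/12144 + (25248/243797)*(-1081920) = 12149/12144 - 27316316160/243797 = -331726381557287/2960670768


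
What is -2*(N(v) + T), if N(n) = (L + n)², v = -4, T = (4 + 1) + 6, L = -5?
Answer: -184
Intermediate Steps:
T = 11 (T = 5 + 6 = 11)
N(n) = (-5 + n)²
-2*(N(v) + T) = -2*((-5 - 4)² + 11) = -2*((-9)² + 11) = -2*(81 + 11) = -2*92 = -184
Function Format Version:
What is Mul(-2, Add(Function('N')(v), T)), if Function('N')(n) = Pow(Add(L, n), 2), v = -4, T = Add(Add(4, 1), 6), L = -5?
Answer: -184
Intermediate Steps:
T = 11 (T = Add(5, 6) = 11)
Function('N')(n) = Pow(Add(-5, n), 2)
Mul(-2, Add(Function('N')(v), T)) = Mul(-2, Add(Pow(Add(-5, -4), 2), 11)) = Mul(-2, Add(Pow(-9, 2), 11)) = Mul(-2, Add(81, 11)) = Mul(-2, 92) = -184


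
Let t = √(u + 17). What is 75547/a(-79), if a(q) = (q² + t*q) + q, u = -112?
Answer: 5892666/488141 + 75547*I*√95/488141 ≈ 12.072 + 1.5085*I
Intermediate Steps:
t = I*√95 (t = √(-112 + 17) = √(-95) = I*√95 ≈ 9.7468*I)
a(q) = q + q² + I*q*√95 (a(q) = (q² + (I*√95)*q) + q = (q² + I*q*√95) + q = q + q² + I*q*√95)
75547/a(-79) = 75547/((-79*(1 - 79 + I*√95))) = 75547/((-79*(-78 + I*√95))) = 75547/(6162 - 79*I*√95)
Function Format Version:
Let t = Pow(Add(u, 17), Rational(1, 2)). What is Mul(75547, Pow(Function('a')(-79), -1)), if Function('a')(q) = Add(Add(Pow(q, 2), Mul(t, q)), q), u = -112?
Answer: Add(Rational(5892666, 488141), Mul(Rational(75547, 488141), I, Pow(95, Rational(1, 2)))) ≈ Add(12.072, Mul(1.5085, I))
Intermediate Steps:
t = Mul(I, Pow(95, Rational(1, 2))) (t = Pow(Add(-112, 17), Rational(1, 2)) = Pow(-95, Rational(1, 2)) = Mul(I, Pow(95, Rational(1, 2))) ≈ Mul(9.7468, I))
Function('a')(q) = Add(q, Pow(q, 2), Mul(I, q, Pow(95, Rational(1, 2)))) (Function('a')(q) = Add(Add(Pow(q, 2), Mul(Mul(I, Pow(95, Rational(1, 2))), q)), q) = Add(Add(Pow(q, 2), Mul(I, q, Pow(95, Rational(1, 2)))), q) = Add(q, Pow(q, 2), Mul(I, q, Pow(95, Rational(1, 2)))))
Mul(75547, Pow(Function('a')(-79), -1)) = Mul(75547, Pow(Mul(-79, Add(1, -79, Mul(I, Pow(95, Rational(1, 2))))), -1)) = Mul(75547, Pow(Mul(-79, Add(-78, Mul(I, Pow(95, Rational(1, 2))))), -1)) = Mul(75547, Pow(Add(6162, Mul(-79, I, Pow(95, Rational(1, 2)))), -1))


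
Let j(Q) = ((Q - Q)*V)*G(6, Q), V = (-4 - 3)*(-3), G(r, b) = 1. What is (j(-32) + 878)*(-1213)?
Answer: -1065014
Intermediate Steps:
V = 21 (V = -7*(-3) = 21)
j(Q) = 0 (j(Q) = ((Q - Q)*21)*1 = (0*21)*1 = 0*1 = 0)
(j(-32) + 878)*(-1213) = (0 + 878)*(-1213) = 878*(-1213) = -1065014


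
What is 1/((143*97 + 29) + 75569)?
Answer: 1/89469 ≈ 1.1177e-5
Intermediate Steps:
1/((143*97 + 29) + 75569) = 1/((13871 + 29) + 75569) = 1/(13900 + 75569) = 1/89469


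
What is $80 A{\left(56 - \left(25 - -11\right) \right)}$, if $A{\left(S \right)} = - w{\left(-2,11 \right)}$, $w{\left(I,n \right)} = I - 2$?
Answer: $320$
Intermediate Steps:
$w{\left(I,n \right)} = -2 + I$ ($w{\left(I,n \right)} = I - 2 = -2 + I$)
$A{\left(S \right)} = 4$ ($A{\left(S \right)} = - (-2 - 2) = \left(-1\right) \left(-4\right) = 4$)
$80 A{\left(56 - \left(25 - -11\right) \right)} = 80 \cdot 4 = 320$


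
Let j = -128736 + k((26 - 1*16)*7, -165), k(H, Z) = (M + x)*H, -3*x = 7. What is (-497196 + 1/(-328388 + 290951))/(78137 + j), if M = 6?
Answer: 18613526653/1884665933 ≈ 9.8763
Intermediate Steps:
x = -7/3 (x = -1/3*7 = -7/3 ≈ -2.3333)
k(H, Z) = 11*H/3 (k(H, Z) = (6 - 7/3)*H = 11*H/3)
j = -385438/3 (j = -128736 + 11*((26 - 1*16)*7)/3 = -128736 + 11*((26 - 16)*7)/3 = -128736 + 11*(10*7)/3 = -128736 + (11/3)*70 = -128736 + 770/3 = -385438/3 ≈ -1.2848e+5)
(-497196 + 1/(-328388 + 290951))/(78137 + j) = (-497196 + 1/(-328388 + 290951))/(78137 - 385438/3) = (-497196 + 1/(-37437))/(-151027/3) = (-497196 - 1/37437)*(-3/151027) = -18613526653/37437*(-3/151027) = 18613526653/1884665933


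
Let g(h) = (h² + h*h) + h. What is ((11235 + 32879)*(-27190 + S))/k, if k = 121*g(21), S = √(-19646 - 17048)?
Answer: -171351380/15609 + 6302*I*√36694/15609 ≈ -10978.0 + 77.339*I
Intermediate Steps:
S = I*√36694 (S = √(-36694) = I*√36694 ≈ 191.56*I)
g(h) = h + 2*h² (g(h) = (h² + h²) + h = 2*h² + h = h + 2*h²)
k = 109263 (k = 121*(21*(1 + 2*21)) = 121*(21*(1 + 42)) = 121*(21*43) = 121*903 = 109263)
((11235 + 32879)*(-27190 + S))/k = ((11235 + 32879)*(-27190 + I*√36694))/109263 = (44114*(-27190 + I*√36694))*(1/109263) = (-1199459660 + 44114*I*√36694)*(1/109263) = -171351380/15609 + 6302*I*√36694/15609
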